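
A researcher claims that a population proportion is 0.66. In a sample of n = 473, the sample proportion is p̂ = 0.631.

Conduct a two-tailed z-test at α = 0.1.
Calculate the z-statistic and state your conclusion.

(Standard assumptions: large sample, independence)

Answer: z = -1.3314, fail to reject H₀

Derivation:
H₀: p = 0.66, H₁: p ≠ 0.66
Standard error: SE = √(p₀(1-p₀)/n) = √(0.66×0.34/473) = 0.021781
z-statistic: z = (p̂ - p₀)/SE = (0.631 - 0.66)/0.021781 = -1.3314
Critical value: z_0.05 = ±1.645
p-value = 0.1831
Decision: fail to reject H₀ at α = 0.1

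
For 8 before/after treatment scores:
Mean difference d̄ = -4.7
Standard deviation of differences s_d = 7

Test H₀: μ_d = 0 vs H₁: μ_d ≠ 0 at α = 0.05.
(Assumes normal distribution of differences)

df = n - 1 = 7
SE = s_d/√n = 7/√8 = 2.4749
t = d̄/SE = -4.7/2.4749 = -1.8991
Critical value: t_{0.025,7} = ±2.365
p-value ≈ 0.0993
Decision: fail to reject H₀

Answer: t = -1.8991, fail to reject H₀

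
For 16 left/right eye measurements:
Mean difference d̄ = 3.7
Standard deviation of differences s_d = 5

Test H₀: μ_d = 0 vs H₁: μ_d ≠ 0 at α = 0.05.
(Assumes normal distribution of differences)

Answer: t = 2.9600, reject H₀

Derivation:
df = n - 1 = 15
SE = s_d/√n = 5/√16 = 1.2500
t = d̄/SE = 3.7/1.2500 = 2.9600
Critical value: t_{0.025,15} = ±2.131
p-value ≈ 0.0097
Decision: reject H₀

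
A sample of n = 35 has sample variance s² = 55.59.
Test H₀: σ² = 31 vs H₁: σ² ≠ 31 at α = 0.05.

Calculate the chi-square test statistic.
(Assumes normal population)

df = n - 1 = 34
χ² = (n-1)s²/σ₀² = 34×55.59/31 = 60.9697
Critical values: χ²_{0.975,34} = 19.806, χ²_{0.025,34} = 51.966
Rejection region: χ² < 19.806 or χ² > 51.966
Decision: reject H₀

Answer: χ² = 60.9697, reject H₀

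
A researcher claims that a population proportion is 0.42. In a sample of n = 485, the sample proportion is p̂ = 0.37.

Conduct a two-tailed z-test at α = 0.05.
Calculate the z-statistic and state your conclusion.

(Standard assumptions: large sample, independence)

Answer: z = -2.2310, reject H₀

Derivation:
H₀: p = 0.42, H₁: p ≠ 0.42
Standard error: SE = √(p₀(1-p₀)/n) = √(0.42×0.58/485) = 0.022411
z-statistic: z = (p̂ - p₀)/SE = (0.37 - 0.42)/0.022411 = -2.2310
Critical value: z_0.025 = ±1.960
p-value = 0.0257
Decision: reject H₀ at α = 0.05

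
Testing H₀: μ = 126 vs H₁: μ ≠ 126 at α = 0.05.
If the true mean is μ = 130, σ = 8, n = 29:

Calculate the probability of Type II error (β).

SE = σ/√n = 8/√29 = 1.4856
Critical values: μ₀ ± z_0.025×SE = 126 ± 1.960×1.4856
Acceptance region: (123.0882, 128.9118)
Under H₁ (μ = 130): z_high = (128.9118 - 130)/1.4856 = -0.7325, z_low = (123.0882 - 130)/1.4856 = -4.6525
β = P(not reject | H₁) = Φ(-0.7325) - Φ(-4.6525) ≈ 0.2319

Answer: β ≈ 0.2319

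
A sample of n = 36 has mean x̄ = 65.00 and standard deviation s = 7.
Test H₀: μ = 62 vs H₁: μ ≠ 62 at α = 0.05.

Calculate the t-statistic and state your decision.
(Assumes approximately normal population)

df = n - 1 = 35
SE = s/√n = 7/√36 = 1.1667
t = (x̄ - μ₀)/SE = (65.00 - 62)/1.1667 = 2.5714
Critical value: t_{0.025,35} = ±2.030
p-value ≈ 0.0145
Decision: reject H₀

Answer: t = 2.5714, reject H₀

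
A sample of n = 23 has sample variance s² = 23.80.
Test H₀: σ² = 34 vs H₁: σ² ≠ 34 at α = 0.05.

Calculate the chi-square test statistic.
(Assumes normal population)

df = n - 1 = 22
χ² = (n-1)s²/σ₀² = 22×23.80/34 = 15.4000
Critical values: χ²_{0.975,22} = 10.982, χ²_{0.025,22} = 36.781
Rejection region: χ² < 10.982 or χ² > 36.781
Decision: fail to reject H₀

Answer: χ² = 15.4000, fail to reject H₀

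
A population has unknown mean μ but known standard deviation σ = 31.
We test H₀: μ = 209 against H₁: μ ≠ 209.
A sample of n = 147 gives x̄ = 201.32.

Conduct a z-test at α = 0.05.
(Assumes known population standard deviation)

Answer: z = -3.0038, reject H₀

Derivation:
Standard error: SE = σ/√n = 31/√147 = 2.5568
z-statistic: z = (x̄ - μ₀)/SE = (201.32 - 209)/2.5568 = -3.0038
Critical value: ±1.960
p-value = 0.0027
Decision: reject H₀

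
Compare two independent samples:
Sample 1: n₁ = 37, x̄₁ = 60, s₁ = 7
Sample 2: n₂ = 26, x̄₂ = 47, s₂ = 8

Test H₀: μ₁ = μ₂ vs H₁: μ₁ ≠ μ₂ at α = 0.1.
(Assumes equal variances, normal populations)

Answer: t = 6.8407, reject H₀

Derivation:
Pooled variance: s²_p = [36×7² + 25×8²]/(61) = 55.1475
s_p = 7.4261
SE = s_p×√(1/n₁ + 1/n₂) = 7.4261×√(1/37 + 1/26) = 1.9004
t = (x̄₁ - x̄₂)/SE = (60 - 47)/1.9004 = 6.8407
df = 61, t-critical = ±1.670
Decision: reject H₀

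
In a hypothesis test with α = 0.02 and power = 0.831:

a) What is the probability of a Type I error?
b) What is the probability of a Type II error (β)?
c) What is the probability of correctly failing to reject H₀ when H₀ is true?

a) Type I error probability = α = 0.02
b) Power = P(reject H₀ | H₁ true) = 1 - β = 0.831, so Type II error probability = β = 1 - Power = 0.169
c) P(fail to reject H₀ | H₀ true) = 1 - α = 0.98

Answer: a) 0.02, b) 0.169, c) 0.98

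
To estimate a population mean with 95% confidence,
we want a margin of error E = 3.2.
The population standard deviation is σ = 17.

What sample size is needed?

Answer: n = 109

Derivation:
z_0.025 = 1.960
n = (z×σ/E)² = (1.960×17/3.2)²
n = 108.4202
Round up: n = 109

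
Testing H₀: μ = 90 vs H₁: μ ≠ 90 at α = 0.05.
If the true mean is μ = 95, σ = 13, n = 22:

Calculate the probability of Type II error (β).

SE = σ/√n = 13/√22 = 2.7716
Critical values: μ₀ ± z_0.025×SE = 90 ± 1.960×2.7716
Acceptance region: (84.5677, 95.4323)
Under H₁ (μ = 95): z_high = (95.4323 - 95)/2.7716 = 0.1560, z_low = (84.5677 - 95)/2.7716 = -3.7640
β = P(not reject | H₁) = Φ(0.1560) - Φ(-3.7640) ≈ 0.5619

Answer: β ≈ 0.5619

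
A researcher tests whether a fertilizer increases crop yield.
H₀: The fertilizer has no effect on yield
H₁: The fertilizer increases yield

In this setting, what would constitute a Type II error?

Answer: Failing to recommend an effective fertilizer

Derivation:
Type I error (α): Rejecting H₀ when H₀ is true
Type II error (β): Failing to reject H₀ when H₁ is true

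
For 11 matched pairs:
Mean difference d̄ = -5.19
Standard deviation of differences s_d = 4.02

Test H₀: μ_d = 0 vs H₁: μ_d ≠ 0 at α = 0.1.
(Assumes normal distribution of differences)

Answer: t = -4.2818, reject H₀

Derivation:
df = n - 1 = 10
SE = s_d/√n = 4.02/√11 = 1.2121
t = d̄/SE = -5.19/1.2121 = -4.2818
Critical value: t_{0.05,10} = ±1.812
p-value ≈ 0.0016
Decision: reject H₀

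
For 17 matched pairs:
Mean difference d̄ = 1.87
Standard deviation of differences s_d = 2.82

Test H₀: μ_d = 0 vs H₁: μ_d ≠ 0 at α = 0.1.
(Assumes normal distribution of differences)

Answer: t = 2.7339, reject H₀

Derivation:
df = n - 1 = 16
SE = s_d/√n = 2.82/√17 = 0.6840
t = d̄/SE = 1.87/0.6840 = 2.7339
Critical value: t_{0.05,16} = ±1.746
p-value ≈ 0.0147
Decision: reject H₀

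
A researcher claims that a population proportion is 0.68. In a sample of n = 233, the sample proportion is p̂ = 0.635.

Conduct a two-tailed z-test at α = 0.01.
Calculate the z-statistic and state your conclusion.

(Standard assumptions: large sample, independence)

Answer: z = -1.4725, fail to reject H₀

Derivation:
H₀: p = 0.68, H₁: p ≠ 0.68
Standard error: SE = √(p₀(1-p₀)/n) = √(0.68×0.32/233) = 0.030560
z-statistic: z = (p̂ - p₀)/SE = (0.635 - 0.68)/0.030560 = -1.4725
Critical value: z_0.005 = ±2.576
p-value = 0.1409
Decision: fail to reject H₀ at α = 0.01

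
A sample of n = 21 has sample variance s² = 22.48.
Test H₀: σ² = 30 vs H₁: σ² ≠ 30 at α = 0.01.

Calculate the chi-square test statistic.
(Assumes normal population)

df = n - 1 = 20
χ² = (n-1)s²/σ₀² = 20×22.48/30 = 14.9867
Critical values: χ²_{0.995,20} = 7.434, χ²_{0.005,20} = 39.997
Rejection region: χ² < 7.434 or χ² > 39.997
Decision: fail to reject H₀

Answer: χ² = 14.9867, fail to reject H₀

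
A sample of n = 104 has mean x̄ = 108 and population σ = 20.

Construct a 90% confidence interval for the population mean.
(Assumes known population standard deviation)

Answer: (104.7738, 111.2262)

Derivation:
Confidence level: 90%, α = 0.1
z_0.05 = 1.645
SE = σ/√n = 20/√104 = 1.9612
Margin of error = 1.645 × 1.9612 = 3.2262
CI: x̄ ± margin = 108 ± 3.2262
CI: (104.7738, 111.2262)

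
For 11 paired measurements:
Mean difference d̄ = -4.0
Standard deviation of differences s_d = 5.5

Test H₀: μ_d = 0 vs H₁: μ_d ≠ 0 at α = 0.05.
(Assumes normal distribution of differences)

df = n - 1 = 10
SE = s_d/√n = 5.5/√11 = 1.6583
t = d̄/SE = -4.0/1.6583 = -2.4121
Critical value: t_{0.025,10} = ±2.228
p-value ≈ 0.0366
Decision: reject H₀

Answer: t = -2.4121, reject H₀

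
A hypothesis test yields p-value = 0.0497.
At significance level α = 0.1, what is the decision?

Answer: reject H₀

Derivation:
Compare p-value to α:
0.0497 < 0.1
Decision: reject H₀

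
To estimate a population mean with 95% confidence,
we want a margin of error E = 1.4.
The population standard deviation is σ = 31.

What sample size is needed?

Answer: n = 1884

Derivation:
z_0.025 = 1.960
n = (z×σ/E)² = (1.960×31/1.4)²
n = 1883.5600
Round up: n = 1884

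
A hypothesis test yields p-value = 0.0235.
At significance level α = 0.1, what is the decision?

Compare p-value to α:
0.0235 < 0.1
Decision: reject H₀

Answer: reject H₀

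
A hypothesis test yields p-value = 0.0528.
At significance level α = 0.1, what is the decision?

Compare p-value to α:
0.0528 < 0.1
Decision: reject H₀

Answer: reject H₀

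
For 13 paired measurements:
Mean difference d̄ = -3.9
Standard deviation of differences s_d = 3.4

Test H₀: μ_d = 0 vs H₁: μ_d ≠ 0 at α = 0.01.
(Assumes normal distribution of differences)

df = n - 1 = 12
SE = s_d/√n = 3.4/√13 = 0.9430
t = d̄/SE = -3.9/0.9430 = -4.1357
Critical value: t_{0.005,12} = ±3.055
p-value ≈ 0.0014
Decision: reject H₀

Answer: t = -4.1357, reject H₀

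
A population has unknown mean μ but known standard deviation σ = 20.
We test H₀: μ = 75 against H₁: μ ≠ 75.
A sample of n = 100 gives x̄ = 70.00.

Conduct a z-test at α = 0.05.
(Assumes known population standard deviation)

Answer: z = -2.5000, reject H₀

Derivation:
Standard error: SE = σ/√n = 20/√100 = 2.0000
z-statistic: z = (x̄ - μ₀)/SE = (70.00 - 75)/2.0000 = -2.5000
Critical value: ±1.960
p-value = 0.0124
Decision: reject H₀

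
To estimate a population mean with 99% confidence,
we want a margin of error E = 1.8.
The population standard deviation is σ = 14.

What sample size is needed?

z_0.005 = 2.576
n = (z×σ/E)² = (2.576×14/1.8)²
n = 401.4235
Round up: n = 402

Answer: n = 402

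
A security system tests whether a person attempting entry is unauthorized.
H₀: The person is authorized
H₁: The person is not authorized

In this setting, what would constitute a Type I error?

Type I error (α): Rejecting H₀ when H₀ is true
Type II error (β): Failing to reject H₀ when H₁ is true

Answer: Denying entry to an authorized person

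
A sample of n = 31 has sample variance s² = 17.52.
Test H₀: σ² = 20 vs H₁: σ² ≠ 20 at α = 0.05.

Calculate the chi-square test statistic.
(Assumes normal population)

df = n - 1 = 30
χ² = (n-1)s²/σ₀² = 30×17.52/20 = 26.2800
Critical values: χ²_{0.975,30} = 16.791, χ²_{0.025,30} = 46.979
Rejection region: χ² < 16.791 or χ² > 46.979
Decision: fail to reject H₀

Answer: χ² = 26.2800, fail to reject H₀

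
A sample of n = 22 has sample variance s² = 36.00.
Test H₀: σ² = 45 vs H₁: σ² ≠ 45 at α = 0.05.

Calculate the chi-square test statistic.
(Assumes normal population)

Answer: χ² = 16.8000, fail to reject H₀

Derivation:
df = n - 1 = 21
χ² = (n-1)s²/σ₀² = 21×36.00/45 = 16.8000
Critical values: χ²_{0.975,21} = 10.283, χ²_{0.025,21} = 35.479
Rejection region: χ² < 10.283 or χ² > 35.479
Decision: fail to reject H₀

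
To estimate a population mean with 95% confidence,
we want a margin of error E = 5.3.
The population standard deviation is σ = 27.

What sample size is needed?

Answer: n = 100

Derivation:
z_0.025 = 1.960
n = (z×σ/E)² = (1.960×27/5.3)²
n = 99.6983
Round up: n = 100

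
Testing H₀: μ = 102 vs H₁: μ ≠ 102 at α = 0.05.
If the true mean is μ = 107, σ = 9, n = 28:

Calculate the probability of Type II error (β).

Answer: β ≈ 0.1636

Derivation:
SE = σ/√n = 9/√28 = 1.7008
Critical values: μ₀ ± z_0.025×SE = 102 ± 1.960×1.7008
Acceptance region: (98.6664, 105.3336)
Under H₁ (μ = 107): z_high = (105.3336 - 107)/1.7008 = -0.9798, z_low = (98.6664 - 107)/1.7008 = -4.8998
β = P(not reject | H₁) = Φ(-0.9798) - Φ(-4.8998) ≈ 0.1636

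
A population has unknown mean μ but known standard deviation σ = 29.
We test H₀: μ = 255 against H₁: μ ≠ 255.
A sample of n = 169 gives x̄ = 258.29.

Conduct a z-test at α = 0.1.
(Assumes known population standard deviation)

Answer: z = 1.4748, fail to reject H₀

Derivation:
Standard error: SE = σ/√n = 29/√169 = 2.2308
z-statistic: z = (x̄ - μ₀)/SE = (258.29 - 255)/2.2308 = 1.4748
Critical value: ±1.645
p-value = 0.1403
Decision: fail to reject H₀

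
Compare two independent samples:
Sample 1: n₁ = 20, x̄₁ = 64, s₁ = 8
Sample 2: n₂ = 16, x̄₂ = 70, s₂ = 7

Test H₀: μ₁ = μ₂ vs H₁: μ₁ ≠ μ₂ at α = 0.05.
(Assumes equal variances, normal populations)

Pooled variance: s²_p = [19×8² + 15×7²]/(34) = 57.3824
s_p = 7.5751
SE = s_p×√(1/n₁ + 1/n₂) = 7.5751×√(1/20 + 1/16) = 2.5408
t = (x̄₁ - x̄₂)/SE = (64 - 70)/2.5408 = -2.3615
df = 34, t-critical = ±2.032
Decision: reject H₀

Answer: t = -2.3615, reject H₀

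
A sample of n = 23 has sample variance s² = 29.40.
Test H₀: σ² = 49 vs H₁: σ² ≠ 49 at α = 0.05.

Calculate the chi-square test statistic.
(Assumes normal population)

df = n - 1 = 22
χ² = (n-1)s²/σ₀² = 22×29.40/49 = 13.2000
Critical values: χ²_{0.975,22} = 10.982, χ²_{0.025,22} = 36.781
Rejection region: χ² < 10.982 or χ² > 36.781
Decision: fail to reject H₀

Answer: χ² = 13.2000, fail to reject H₀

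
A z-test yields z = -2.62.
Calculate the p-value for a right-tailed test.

Answer: p-value ≈ 0.9956

Derivation:
For z = -2.62:
p = P(Z > -2.62) = 1 - Φ(-2.62) = 0.9956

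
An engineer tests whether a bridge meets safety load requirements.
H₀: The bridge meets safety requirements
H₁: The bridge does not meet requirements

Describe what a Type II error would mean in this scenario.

Answer: Declaring an unsafe bridge to be safe

Derivation:
A Type I error (probability α) occurs when we reject a true H₀.
A Type II error (probability β) occurs when we fail to reject a false H₀.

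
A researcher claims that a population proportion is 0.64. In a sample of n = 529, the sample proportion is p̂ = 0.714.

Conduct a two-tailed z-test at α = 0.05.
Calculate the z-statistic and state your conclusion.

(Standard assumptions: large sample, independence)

H₀: p = 0.64, H₁: p ≠ 0.64
Standard error: SE = √(p₀(1-p₀)/n) = √(0.64×0.36/529) = 0.020870
z-statistic: z = (p̂ - p₀)/SE = (0.714 - 0.64)/0.020870 = 3.5458
Critical value: z_0.025 = ±1.960
p-value = 0.0004
Decision: reject H₀ at α = 0.05

Answer: z = 3.5458, reject H₀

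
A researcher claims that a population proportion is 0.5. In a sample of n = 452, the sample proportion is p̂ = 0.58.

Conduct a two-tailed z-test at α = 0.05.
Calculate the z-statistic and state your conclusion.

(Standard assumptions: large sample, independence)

Answer: z = 3.4016, reject H₀

Derivation:
H₀: p = 0.5, H₁: p ≠ 0.5
Standard error: SE = √(p₀(1-p₀)/n) = √(0.5×0.5/452) = 0.023518
z-statistic: z = (p̂ - p₀)/SE = (0.58 - 0.5)/0.023518 = 3.4016
Critical value: z_0.025 = ±1.960
p-value = 0.0007
Decision: reject H₀ at α = 0.05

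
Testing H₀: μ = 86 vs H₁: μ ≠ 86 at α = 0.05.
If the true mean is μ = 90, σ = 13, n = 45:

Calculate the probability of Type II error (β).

SE = σ/√n = 13/√45 = 1.9379
Critical values: μ₀ ± z_0.025×SE = 86 ± 1.960×1.9379
Acceptance region: (82.2017, 89.7983)
Under H₁ (μ = 90): z_high = (89.7983 - 90)/1.9379 = -0.1041, z_low = (82.2017 - 90)/1.9379 = -4.0241
β = P(not reject | H₁) = Φ(-0.1041) - Φ(-4.0241) ≈ 0.4585

Answer: β ≈ 0.4585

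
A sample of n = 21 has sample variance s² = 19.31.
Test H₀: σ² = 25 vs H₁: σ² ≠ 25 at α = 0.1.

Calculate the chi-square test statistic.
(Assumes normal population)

Answer: χ² = 15.4480, fail to reject H₀

Derivation:
df = n - 1 = 20
χ² = (n-1)s²/σ₀² = 20×19.31/25 = 15.4480
Critical values: χ²_{0.95,20} = 10.851, χ²_{0.05,20} = 31.410
Rejection region: χ² < 10.851 or χ² > 31.410
Decision: fail to reject H₀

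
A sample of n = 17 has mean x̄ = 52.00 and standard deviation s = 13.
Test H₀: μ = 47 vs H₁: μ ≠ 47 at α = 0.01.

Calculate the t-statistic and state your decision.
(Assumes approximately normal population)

df = n - 1 = 16
SE = s/√n = 13/√17 = 3.1530
t = (x̄ - μ₀)/SE = (52.00 - 47)/3.1530 = 1.5858
Critical value: t_{0.005,16} = ±2.921
p-value ≈ 0.1323
Decision: fail to reject H₀

Answer: t = 1.5858, fail to reject H₀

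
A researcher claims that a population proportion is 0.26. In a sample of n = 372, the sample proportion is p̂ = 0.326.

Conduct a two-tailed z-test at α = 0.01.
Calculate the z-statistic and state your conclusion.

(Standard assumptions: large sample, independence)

H₀: p = 0.26, H₁: p ≠ 0.26
Standard error: SE = √(p₀(1-p₀)/n) = √(0.26×0.74/372) = 0.022742
z-statistic: z = (p̂ - p₀)/SE = (0.326 - 0.26)/0.022742 = 2.9021
Critical value: z_0.005 = ±2.576
p-value = 0.0037
Decision: reject H₀ at α = 0.01

Answer: z = 2.9021, reject H₀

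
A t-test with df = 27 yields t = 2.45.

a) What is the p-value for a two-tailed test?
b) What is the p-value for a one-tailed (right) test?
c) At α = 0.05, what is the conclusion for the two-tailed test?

Answer: a) 0.0211, b) 0.0105, c) reject H₀

Derivation:
Using t-distribution with df = 27:
a) Two-tailed: p = 2×P(T > 2.45) = 0.0211
b) One-tailed: p = P(T > 2.45) = 0.0105
c) 0.0211 < 0.05, reject H₀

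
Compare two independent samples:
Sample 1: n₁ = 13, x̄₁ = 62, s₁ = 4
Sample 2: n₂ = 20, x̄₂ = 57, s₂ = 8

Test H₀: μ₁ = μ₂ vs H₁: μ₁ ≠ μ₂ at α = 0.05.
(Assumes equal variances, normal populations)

Pooled variance: s²_p = [12×4² + 19×8²]/(31) = 45.4194
s_p = 6.7394
SE = s_p×√(1/n₁ + 1/n₂) = 6.7394×√(1/13 + 1/20) = 2.4010
t = (x̄₁ - x̄₂)/SE = (62 - 57)/2.4010 = 2.0825
df = 31, t-critical = ±2.040
Decision: reject H₀

Answer: t = 2.0825, reject H₀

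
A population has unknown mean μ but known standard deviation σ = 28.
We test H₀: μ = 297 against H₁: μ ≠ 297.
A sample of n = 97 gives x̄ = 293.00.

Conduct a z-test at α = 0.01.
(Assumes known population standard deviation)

Standard error: SE = σ/√n = 28/√97 = 2.8430
z-statistic: z = (x̄ - μ₀)/SE = (293.00 - 297)/2.8430 = -1.4070
Critical value: ±2.576
p-value = 0.1594
Decision: fail to reject H₀

Answer: z = -1.4070, fail to reject H₀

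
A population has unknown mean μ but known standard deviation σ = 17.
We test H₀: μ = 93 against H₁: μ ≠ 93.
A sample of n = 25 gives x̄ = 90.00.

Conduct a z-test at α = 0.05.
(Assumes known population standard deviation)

Answer: z = -0.8824, fail to reject H₀

Derivation:
Standard error: SE = σ/√n = 17/√25 = 3.4000
z-statistic: z = (x̄ - μ₀)/SE = (90.00 - 93)/3.4000 = -0.8824
Critical value: ±1.960
p-value = 0.3776
Decision: fail to reject H₀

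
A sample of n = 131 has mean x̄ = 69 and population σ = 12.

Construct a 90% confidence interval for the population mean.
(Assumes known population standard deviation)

Confidence level: 90%, α = 0.1
z_0.05 = 1.645
SE = σ/√n = 12/√131 = 1.0484
Margin of error = 1.645 × 1.0484 = 1.7246
CI: x̄ ± margin = 69 ± 1.7246
CI: (67.2754, 70.7246)

Answer: (67.2754, 70.7246)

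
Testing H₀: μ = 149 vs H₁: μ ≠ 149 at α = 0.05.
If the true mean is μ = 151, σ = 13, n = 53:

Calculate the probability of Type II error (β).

SE = σ/√n = 13/√53 = 1.7857
Critical values: μ₀ ± z_0.025×SE = 149 ± 1.960×1.7857
Acceptance region: (145.5000, 152.5000)
Under H₁ (μ = 151): z_high = (152.5000 - 151)/1.7857 = 0.8400, z_low = (145.5000 - 151)/1.7857 = -3.0800
β = P(not reject | H₁) = Φ(0.8400) - Φ(-3.0800) ≈ 0.7985

Answer: β ≈ 0.7985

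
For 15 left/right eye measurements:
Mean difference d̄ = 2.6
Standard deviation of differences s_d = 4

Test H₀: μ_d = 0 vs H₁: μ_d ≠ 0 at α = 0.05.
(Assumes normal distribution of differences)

Answer: t = 2.5174, reject H₀

Derivation:
df = n - 1 = 14
SE = s_d/√n = 4/√15 = 1.0328
t = d̄/SE = 2.6/1.0328 = 2.5174
Critical value: t_{0.025,14} = ±2.145
p-value ≈ 0.0246
Decision: reject H₀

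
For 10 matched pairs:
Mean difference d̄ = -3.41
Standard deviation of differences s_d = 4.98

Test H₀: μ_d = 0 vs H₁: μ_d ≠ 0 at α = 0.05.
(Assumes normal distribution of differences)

Answer: t = -2.1654, fail to reject H₀

Derivation:
df = n - 1 = 9
SE = s_d/√n = 4.98/√10 = 1.5748
t = d̄/SE = -3.41/1.5748 = -2.1654
Critical value: t_{0.025,9} = ±2.262
p-value ≈ 0.0586
Decision: fail to reject H₀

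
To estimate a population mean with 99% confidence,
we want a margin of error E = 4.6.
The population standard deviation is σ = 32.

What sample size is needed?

Answer: n = 322

Derivation:
z_0.005 = 2.576
n = (z×σ/E)² = (2.576×32/4.6)²
n = 321.1264
Round up: n = 322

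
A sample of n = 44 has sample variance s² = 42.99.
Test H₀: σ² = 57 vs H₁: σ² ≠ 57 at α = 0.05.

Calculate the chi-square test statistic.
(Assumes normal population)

Answer: χ² = 32.4311, fail to reject H₀

Derivation:
df = n - 1 = 43
χ² = (n-1)s²/σ₀² = 43×42.99/57 = 32.4311
Critical values: χ²_{0.975,43} = 26.785, χ²_{0.025,43} = 62.990
Rejection region: χ² < 26.785 or χ² > 62.990
Decision: fail to reject H₀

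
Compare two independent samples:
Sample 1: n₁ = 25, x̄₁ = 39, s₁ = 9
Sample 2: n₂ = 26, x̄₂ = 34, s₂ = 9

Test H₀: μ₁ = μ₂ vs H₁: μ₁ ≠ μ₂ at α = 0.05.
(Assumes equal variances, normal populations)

Pooled variance: s²_p = [24×9² + 25×9²]/(49) = 81.0000
s_p = 9.0000
SE = s_p×√(1/n₁ + 1/n₂) = 9.0000×√(1/25 + 1/26) = 2.5210
t = (x̄₁ - x̄₂)/SE = (39 - 34)/2.5210 = 1.9833
df = 49, t-critical = ±2.010
Decision: fail to reject H₀

Answer: t = 1.9833, fail to reject H₀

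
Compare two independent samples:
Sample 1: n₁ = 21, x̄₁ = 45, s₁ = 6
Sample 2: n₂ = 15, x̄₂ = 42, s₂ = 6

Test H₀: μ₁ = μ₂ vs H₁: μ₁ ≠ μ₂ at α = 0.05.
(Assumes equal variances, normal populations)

Pooled variance: s²_p = [20×6² + 14×6²]/(34) = 36.0000
s_p = 6.0000
SE = s_p×√(1/n₁ + 1/n₂) = 6.0000×√(1/21 + 1/15) = 2.0284
t = (x̄₁ - x̄₂)/SE = (45 - 42)/2.0284 = 1.4790
df = 34, t-critical = ±2.032
Decision: fail to reject H₀

Answer: t = 1.4790, fail to reject H₀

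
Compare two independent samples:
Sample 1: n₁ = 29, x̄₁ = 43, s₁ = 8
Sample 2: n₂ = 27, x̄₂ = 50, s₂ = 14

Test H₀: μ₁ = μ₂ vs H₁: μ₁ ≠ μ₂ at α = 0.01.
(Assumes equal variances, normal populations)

Answer: t = -2.3176, fail to reject H₀

Derivation:
Pooled variance: s²_p = [28×8² + 26×14²]/(54) = 127.5556
s_p = 11.2941
SE = s_p×√(1/n₁ + 1/n₂) = 11.2941×√(1/29 + 1/27) = 3.0204
t = (x̄₁ - x̄₂)/SE = (43 - 50)/3.0204 = -2.3176
df = 54, t-critical = ±2.670
Decision: fail to reject H₀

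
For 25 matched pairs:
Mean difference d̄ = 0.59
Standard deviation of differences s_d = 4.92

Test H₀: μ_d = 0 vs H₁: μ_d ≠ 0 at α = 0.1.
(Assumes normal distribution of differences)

df = n - 1 = 24
SE = s_d/√n = 4.92/√25 = 0.9840
t = d̄/SE = 0.59/0.9840 = 0.5996
Critical value: t_{0.05,24} = ±1.711
p-value ≈ 0.5544
Decision: fail to reject H₀

Answer: t = 0.5996, fail to reject H₀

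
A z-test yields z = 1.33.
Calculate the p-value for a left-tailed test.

For z = 1.33:
p = P(Z < 1.33) = Φ(1.33) = 0.9082

Answer: p-value ≈ 0.9082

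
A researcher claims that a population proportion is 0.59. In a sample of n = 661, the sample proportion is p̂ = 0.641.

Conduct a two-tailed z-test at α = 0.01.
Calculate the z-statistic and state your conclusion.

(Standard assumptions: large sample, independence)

Answer: z = 2.6660, reject H₀

Derivation:
H₀: p = 0.59, H₁: p ≠ 0.59
Standard error: SE = √(p₀(1-p₀)/n) = √(0.59×0.41/661) = 0.019130
z-statistic: z = (p̂ - p₀)/SE = (0.641 - 0.59)/0.019130 = 2.6660
Critical value: z_0.005 = ±2.576
p-value = 0.0077
Decision: reject H₀ at α = 0.01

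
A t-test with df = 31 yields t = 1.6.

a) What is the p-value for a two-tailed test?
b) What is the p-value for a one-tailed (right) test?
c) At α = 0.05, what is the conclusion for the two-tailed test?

Answer: a) 0.1197, b) 0.0599, c) fail to reject H₀

Derivation:
Using t-distribution with df = 31:
a) Two-tailed: p = 2×P(T > 1.6) = 0.1197
b) One-tailed: p = P(T > 1.6) = 0.0599
c) 0.1197 ≥ 0.05, fail to reject H₀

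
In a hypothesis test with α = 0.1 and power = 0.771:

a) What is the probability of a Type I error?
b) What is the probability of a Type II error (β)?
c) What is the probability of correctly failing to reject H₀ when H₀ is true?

Answer: a) 0.1, b) 0.229, c) 0.9

Derivation:
a) Type I error probability = α = 0.1
b) Power = P(reject H₀ | H₁ true) = 1 - β = 0.771, so Type II error probability = β = 1 - Power = 0.229
c) P(fail to reject H₀ | H₀ true) = 1 - α = 0.9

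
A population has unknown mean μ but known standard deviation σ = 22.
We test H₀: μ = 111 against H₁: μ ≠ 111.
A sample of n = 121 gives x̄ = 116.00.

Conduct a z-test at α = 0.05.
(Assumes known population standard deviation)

Standard error: SE = σ/√n = 22/√121 = 2.0000
z-statistic: z = (x̄ - μ₀)/SE = (116.00 - 111)/2.0000 = 2.5000
Critical value: ±1.960
p-value = 0.0124
Decision: reject H₀

Answer: z = 2.5000, reject H₀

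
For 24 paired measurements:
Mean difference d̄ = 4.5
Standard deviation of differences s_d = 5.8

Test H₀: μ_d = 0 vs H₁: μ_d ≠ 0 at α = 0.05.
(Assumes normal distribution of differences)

Answer: t = 3.8010, reject H₀

Derivation:
df = n - 1 = 23
SE = s_d/√n = 5.8/√24 = 1.1839
t = d̄/SE = 4.5/1.1839 = 3.8010
Critical value: t_{0.025,23} = ±2.069
p-value ≈ 0.0009
Decision: reject H₀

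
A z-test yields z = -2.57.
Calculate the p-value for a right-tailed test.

For z = -2.57:
p = P(Z > -2.57) = 1 - Φ(-2.57) = 0.9949

Answer: p-value ≈ 0.9949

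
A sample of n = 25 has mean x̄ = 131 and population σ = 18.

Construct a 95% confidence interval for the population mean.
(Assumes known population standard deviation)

Confidence level: 95%, α = 0.05
z_0.025 = 1.960
SE = σ/√n = 18/√25 = 3.6000
Margin of error = 1.960 × 3.6000 = 7.0560
CI: x̄ ± margin = 131 ± 7.0560
CI: (123.9440, 138.0560)

Answer: (123.9440, 138.0560)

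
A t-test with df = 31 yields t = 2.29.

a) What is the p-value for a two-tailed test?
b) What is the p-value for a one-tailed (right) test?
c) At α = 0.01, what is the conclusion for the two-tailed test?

Answer: a) 0.0290, b) 0.0145, c) fail to reject H₀

Derivation:
Using t-distribution with df = 31:
a) Two-tailed: p = 2×P(T > 2.29) = 0.0290
b) One-tailed: p = P(T > 2.29) = 0.0145
c) 0.0290 ≥ 0.01, fail to reject H₀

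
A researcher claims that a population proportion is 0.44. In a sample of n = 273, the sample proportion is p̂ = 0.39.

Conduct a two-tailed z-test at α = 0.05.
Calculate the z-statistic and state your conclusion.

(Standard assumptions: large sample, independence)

H₀: p = 0.44, H₁: p ≠ 0.44
Standard error: SE = √(p₀(1-p₀)/n) = √(0.44×0.56/273) = 0.030043
z-statistic: z = (p̂ - p₀)/SE = (0.39 - 0.44)/0.030043 = -1.6643
Critical value: z_0.025 = ±1.960
p-value = 0.0961
Decision: fail to reject H₀ at α = 0.05

Answer: z = -1.6643, fail to reject H₀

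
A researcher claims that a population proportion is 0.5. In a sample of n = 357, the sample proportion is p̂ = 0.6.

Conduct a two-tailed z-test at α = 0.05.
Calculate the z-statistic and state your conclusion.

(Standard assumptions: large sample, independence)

H₀: p = 0.5, H₁: p ≠ 0.5
Standard error: SE = √(p₀(1-p₀)/n) = √(0.5×0.5/357) = 0.026463
z-statistic: z = (p̂ - p₀)/SE = (0.6 - 0.5)/0.026463 = 3.7789
Critical value: z_0.025 = ±1.960
p-value = 0.0002
Decision: reject H₀ at α = 0.05

Answer: z = 3.7789, reject H₀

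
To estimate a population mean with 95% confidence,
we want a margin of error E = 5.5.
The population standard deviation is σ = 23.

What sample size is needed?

z_0.025 = 1.960
n = (z×σ/E)² = (1.960×23/5.5)²
n = 67.1804
Round up: n = 68

Answer: n = 68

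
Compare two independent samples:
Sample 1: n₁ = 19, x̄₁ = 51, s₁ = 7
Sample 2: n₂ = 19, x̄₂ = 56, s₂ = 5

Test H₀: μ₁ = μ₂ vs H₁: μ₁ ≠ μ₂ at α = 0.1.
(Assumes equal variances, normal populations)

Pooled variance: s²_p = [18×7² + 18×5²]/(36) = 37.0000
s_p = 6.0828
SE = s_p×√(1/n₁ + 1/n₂) = 6.0828×√(1/19 + 1/19) = 1.9735
t = (x̄₁ - x̄₂)/SE = (51 - 56)/1.9735 = -2.5336
df = 36, t-critical = ±1.688
Decision: reject H₀

Answer: t = -2.5336, reject H₀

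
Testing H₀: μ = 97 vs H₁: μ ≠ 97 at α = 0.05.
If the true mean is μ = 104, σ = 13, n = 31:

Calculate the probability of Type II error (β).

SE = σ/√n = 13/√31 = 2.3349
Critical values: μ₀ ± z_0.025×SE = 97 ± 1.960×2.3349
Acceptance region: (92.4236, 101.5764)
Under H₁ (μ = 104): z_high = (101.5764 - 104)/2.3349 = -1.0380, z_low = (92.4236 - 104)/2.3349 = -4.9580
β = P(not reject | H₁) = Φ(-1.0380) - Φ(-4.9580) ≈ 0.1496

Answer: β ≈ 0.1496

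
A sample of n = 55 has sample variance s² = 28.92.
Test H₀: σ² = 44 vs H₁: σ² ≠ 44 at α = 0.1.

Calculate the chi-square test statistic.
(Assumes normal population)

Answer: χ² = 35.4927, reject H₀

Derivation:
df = n - 1 = 54
χ² = (n-1)s²/σ₀² = 54×28.92/44 = 35.4927
Critical values: χ²_{0.95,54} = 38.116, χ²_{0.05,54} = 72.153
Rejection region: χ² < 38.116 or χ² > 72.153
Decision: reject H₀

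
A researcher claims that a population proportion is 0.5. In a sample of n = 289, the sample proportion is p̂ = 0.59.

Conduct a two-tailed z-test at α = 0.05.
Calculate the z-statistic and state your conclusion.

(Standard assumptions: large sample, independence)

H₀: p = 0.5, H₁: p ≠ 0.5
Standard error: SE = √(p₀(1-p₀)/n) = √(0.5×0.5/289) = 0.029412
z-statistic: z = (p̂ - p₀)/SE = (0.59 - 0.5)/0.029412 = 3.0600
Critical value: z_0.025 = ±1.960
p-value = 0.0022
Decision: reject H₀ at α = 0.05

Answer: z = 3.0600, reject H₀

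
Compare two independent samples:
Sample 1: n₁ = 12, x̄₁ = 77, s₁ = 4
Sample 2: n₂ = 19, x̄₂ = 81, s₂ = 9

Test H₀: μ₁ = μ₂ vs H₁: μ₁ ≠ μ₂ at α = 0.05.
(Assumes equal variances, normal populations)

Answer: t = -1.4452, fail to reject H₀

Derivation:
Pooled variance: s²_p = [11×4² + 18×9²]/(29) = 56.3448
s_p = 7.5063
SE = s_p×√(1/n₁ + 1/n₂) = 7.5063×√(1/12 + 1/19) = 2.7678
t = (x̄₁ - x̄₂)/SE = (77 - 81)/2.7678 = -1.4452
df = 29, t-critical = ±2.045
Decision: fail to reject H₀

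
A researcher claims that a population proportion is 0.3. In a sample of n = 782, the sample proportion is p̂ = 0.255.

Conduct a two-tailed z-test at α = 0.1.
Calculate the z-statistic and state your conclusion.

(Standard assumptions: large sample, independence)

Answer: z = -2.7461, reject H₀

Derivation:
H₀: p = 0.3, H₁: p ≠ 0.3
Standard error: SE = √(p₀(1-p₀)/n) = √(0.3×0.7/782) = 0.016387
z-statistic: z = (p̂ - p₀)/SE = (0.255 - 0.3)/0.016387 = -2.7461
Critical value: z_0.05 = ±1.645
p-value = 0.0060
Decision: reject H₀ at α = 0.1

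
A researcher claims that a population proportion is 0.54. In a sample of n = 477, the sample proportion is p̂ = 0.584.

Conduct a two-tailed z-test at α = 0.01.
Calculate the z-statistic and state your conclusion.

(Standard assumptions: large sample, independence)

H₀: p = 0.54, H₁: p ≠ 0.54
Standard error: SE = √(p₀(1-p₀)/n) = √(0.54×0.46/477) = 0.022820
z-statistic: z = (p̂ - p₀)/SE = (0.584 - 0.54)/0.022820 = 1.9281
Critical value: z_0.005 = ±2.576
p-value = 0.0538
Decision: fail to reject H₀ at α = 0.01

Answer: z = 1.9281, fail to reject H₀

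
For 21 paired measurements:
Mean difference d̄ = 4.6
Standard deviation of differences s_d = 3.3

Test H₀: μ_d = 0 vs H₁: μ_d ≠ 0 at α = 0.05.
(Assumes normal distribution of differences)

Answer: t = 6.3880, reject H₀

Derivation:
df = n - 1 = 20
SE = s_d/√n = 3.3/√21 = 0.7201
t = d̄/SE = 4.6/0.7201 = 6.3880
Critical value: t_{0.025,20} = ±2.086
p-value < 0.0001
Decision: reject H₀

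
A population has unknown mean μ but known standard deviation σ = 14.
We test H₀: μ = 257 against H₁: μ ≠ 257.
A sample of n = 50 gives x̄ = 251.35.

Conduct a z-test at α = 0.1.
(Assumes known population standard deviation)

Standard error: SE = σ/√n = 14/√50 = 1.9799
z-statistic: z = (x̄ - μ₀)/SE = (251.35 - 257)/1.9799 = -2.8537
Critical value: ±1.645
p-value = 0.0043
Decision: reject H₀

Answer: z = -2.8537, reject H₀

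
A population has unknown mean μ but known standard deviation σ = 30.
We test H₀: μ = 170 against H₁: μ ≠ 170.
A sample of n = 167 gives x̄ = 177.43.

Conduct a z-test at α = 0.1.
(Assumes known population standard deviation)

Standard error: SE = σ/√n = 30/√167 = 2.3215
z-statistic: z = (x̄ - μ₀)/SE = (177.43 - 170)/2.3215 = 3.2005
Critical value: ±1.645
p-value = 0.0014
Decision: reject H₀

Answer: z = 3.2005, reject H₀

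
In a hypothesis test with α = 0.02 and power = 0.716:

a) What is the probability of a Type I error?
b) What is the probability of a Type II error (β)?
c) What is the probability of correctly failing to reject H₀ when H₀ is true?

a) Type I error probability = α = 0.02
b) Power = P(reject H₀ | H₁ true) = 1 - β = 0.716, so Type II error probability = β = 1 - Power = 0.284
c) P(fail to reject H₀ | H₀ true) = 1 - α = 0.98

Answer: a) 0.02, b) 0.284, c) 0.98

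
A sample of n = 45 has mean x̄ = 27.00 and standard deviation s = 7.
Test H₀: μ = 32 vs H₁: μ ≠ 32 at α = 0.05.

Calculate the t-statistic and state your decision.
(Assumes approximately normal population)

df = n - 1 = 44
SE = s/√n = 7/√45 = 1.0435
t = (x̄ - μ₀)/SE = (27.00 - 32)/1.0435 = -4.7916
Critical value: t_{0.025,44} = ±2.015
p-value < 0.0001
Decision: reject H₀

Answer: t = -4.7916, reject H₀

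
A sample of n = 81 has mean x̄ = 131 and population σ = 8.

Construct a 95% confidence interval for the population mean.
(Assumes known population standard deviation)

Answer: (129.2578, 132.7422)

Derivation:
Confidence level: 95%, α = 0.05
z_0.025 = 1.960
SE = σ/√n = 8/√81 = 0.8889
Margin of error = 1.960 × 0.8889 = 1.7422
CI: x̄ ± margin = 131 ± 1.7422
CI: (129.2578, 132.7422)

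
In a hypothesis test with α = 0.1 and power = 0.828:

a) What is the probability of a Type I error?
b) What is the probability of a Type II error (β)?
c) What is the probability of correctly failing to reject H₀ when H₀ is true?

Answer: a) 0.1, b) 0.172, c) 0.9

Derivation:
a) Type I error probability = α = 0.1
b) Power = P(reject H₀ | H₁ true) = 1 - β = 0.828, so Type II error probability = β = 1 - Power = 0.172
c) P(fail to reject H₀ | H₀ true) = 1 - α = 0.9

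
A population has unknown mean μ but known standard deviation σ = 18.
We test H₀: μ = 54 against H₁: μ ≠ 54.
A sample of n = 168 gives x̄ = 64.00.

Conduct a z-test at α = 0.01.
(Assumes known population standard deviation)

Standard error: SE = σ/√n = 18/√168 = 1.3887
z-statistic: z = (x̄ - μ₀)/SE = (64.00 - 54)/1.3887 = 7.2010
Critical value: ±2.576
p-value < 0.0001
Decision: reject H₀

Answer: z = 7.2010, reject H₀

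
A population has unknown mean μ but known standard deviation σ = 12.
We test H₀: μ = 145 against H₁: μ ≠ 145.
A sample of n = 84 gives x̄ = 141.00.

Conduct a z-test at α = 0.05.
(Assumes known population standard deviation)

Standard error: SE = σ/√n = 12/√84 = 1.3093
z-statistic: z = (x̄ - μ₀)/SE = (141.00 - 145)/1.3093 = -3.0551
Critical value: ±1.960
p-value = 0.0022
Decision: reject H₀

Answer: z = -3.0551, reject H₀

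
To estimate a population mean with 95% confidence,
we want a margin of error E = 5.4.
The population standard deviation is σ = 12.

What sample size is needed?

z_0.025 = 1.960
n = (z×σ/E)² = (1.960×12/5.4)²
n = 18.9709
Round up: n = 19

Answer: n = 19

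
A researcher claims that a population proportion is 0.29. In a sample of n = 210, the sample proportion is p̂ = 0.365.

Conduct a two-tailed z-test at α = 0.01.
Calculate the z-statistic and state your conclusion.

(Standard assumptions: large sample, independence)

H₀: p = 0.29, H₁: p ≠ 0.29
Standard error: SE = √(p₀(1-p₀)/n) = √(0.29×0.71/210) = 0.031313
z-statistic: z = (p̂ - p₀)/SE = (0.365 - 0.29)/0.031313 = 2.3952
Critical value: z_0.005 = ±2.576
p-value = 0.0166
Decision: fail to reject H₀ at α = 0.01

Answer: z = 2.3952, fail to reject H₀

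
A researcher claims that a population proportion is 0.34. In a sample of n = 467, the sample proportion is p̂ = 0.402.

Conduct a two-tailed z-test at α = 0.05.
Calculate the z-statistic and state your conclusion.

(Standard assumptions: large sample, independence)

H₀: p = 0.34, H₁: p ≠ 0.34
Standard error: SE = √(p₀(1-p₀)/n) = √(0.34×0.66/467) = 0.021921
z-statistic: z = (p̂ - p₀)/SE = (0.402 - 0.34)/0.021921 = 2.8283
Critical value: z_0.025 = ±1.960
p-value = 0.0047
Decision: reject H₀ at α = 0.05

Answer: z = 2.8283, reject H₀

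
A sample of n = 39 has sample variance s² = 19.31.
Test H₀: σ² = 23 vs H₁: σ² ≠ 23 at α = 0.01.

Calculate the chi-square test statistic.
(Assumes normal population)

Answer: χ² = 31.9035, fail to reject H₀

Derivation:
df = n - 1 = 38
χ² = (n-1)s²/σ₀² = 38×19.31/23 = 31.9035
Critical values: χ²_{0.995,38} = 19.289, χ²_{0.005,38} = 64.181
Rejection region: χ² < 19.289 or χ² > 64.181
Decision: fail to reject H₀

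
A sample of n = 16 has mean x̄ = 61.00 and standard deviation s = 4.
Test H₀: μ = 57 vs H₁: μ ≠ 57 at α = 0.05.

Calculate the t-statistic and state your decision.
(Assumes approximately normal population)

df = n - 1 = 15
SE = s/√n = 4/√16 = 1.0000
t = (x̄ - μ₀)/SE = (61.00 - 57)/1.0000 = 4.0000
Critical value: t_{0.025,15} = ±2.131
p-value ≈ 0.0012
Decision: reject H₀

Answer: t = 4.0000, reject H₀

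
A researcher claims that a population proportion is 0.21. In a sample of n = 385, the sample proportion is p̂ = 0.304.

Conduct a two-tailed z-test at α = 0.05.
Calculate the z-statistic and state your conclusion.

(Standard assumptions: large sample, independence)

Answer: z = 4.5284, reject H₀

Derivation:
H₀: p = 0.21, H₁: p ≠ 0.21
Standard error: SE = √(p₀(1-p₀)/n) = √(0.21×0.79/385) = 0.020758
z-statistic: z = (p̂ - p₀)/SE = (0.304 - 0.21)/0.020758 = 4.5284
Critical value: z_0.025 = ±1.960
p-value < 0.0001
Decision: reject H₀ at α = 0.05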